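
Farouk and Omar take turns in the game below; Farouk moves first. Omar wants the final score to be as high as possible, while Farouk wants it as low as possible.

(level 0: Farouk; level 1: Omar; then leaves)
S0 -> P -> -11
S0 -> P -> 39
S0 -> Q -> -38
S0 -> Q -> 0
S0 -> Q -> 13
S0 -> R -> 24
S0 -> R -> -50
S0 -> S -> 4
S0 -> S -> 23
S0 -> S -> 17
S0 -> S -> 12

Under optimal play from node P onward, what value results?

39

P (Omar): max(-11, 39) = 39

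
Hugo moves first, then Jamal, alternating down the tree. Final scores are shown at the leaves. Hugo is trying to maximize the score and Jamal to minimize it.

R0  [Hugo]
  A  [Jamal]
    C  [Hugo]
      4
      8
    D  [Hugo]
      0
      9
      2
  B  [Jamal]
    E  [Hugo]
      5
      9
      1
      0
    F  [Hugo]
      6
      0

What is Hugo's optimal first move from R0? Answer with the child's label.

A

C (Hugo): max(4, 8) = 8
D (Hugo): max(0, 9, 2) = 9
A (Jamal): min(8, 9) = 8
E (Hugo): max(5, 9, 1, 0) = 9
F (Hugo): max(6, 0) = 6
B (Jamal): min(9, 6) = 6
R0 (Hugo): max(8, 6) = 8
Hugo at R0 wants the highest of {A=8, B=6}, so chooses A.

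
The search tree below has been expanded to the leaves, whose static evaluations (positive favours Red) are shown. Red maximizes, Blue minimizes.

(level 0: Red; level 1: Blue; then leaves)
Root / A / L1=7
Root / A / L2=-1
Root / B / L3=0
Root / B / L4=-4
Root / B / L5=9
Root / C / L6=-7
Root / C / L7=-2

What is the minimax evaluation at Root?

A (Blue): min(7, -1) = -1
B (Blue): min(0, -4, 9) = -4
C (Blue): min(-7, -2) = -7
Root (Red): max(-1, -4, -7) = -1

-1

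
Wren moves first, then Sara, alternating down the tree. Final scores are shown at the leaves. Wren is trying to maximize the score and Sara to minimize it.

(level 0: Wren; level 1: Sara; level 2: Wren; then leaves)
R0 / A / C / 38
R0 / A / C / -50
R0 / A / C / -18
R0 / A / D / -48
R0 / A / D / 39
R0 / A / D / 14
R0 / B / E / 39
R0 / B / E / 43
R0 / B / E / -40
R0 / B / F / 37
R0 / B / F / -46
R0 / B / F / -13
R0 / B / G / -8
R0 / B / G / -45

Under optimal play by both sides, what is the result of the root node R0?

38

C (Wren): max(38, -50, -18) = 38
D (Wren): max(-48, 39, 14) = 39
A (Sara): min(38, 39) = 38
E (Wren): max(39, 43, -40) = 43
F (Wren): max(37, -46, -13) = 37
G (Wren): max(-8, -45) = -8
B (Sara): min(43, 37, -8) = -8
R0 (Wren): max(38, -8) = 38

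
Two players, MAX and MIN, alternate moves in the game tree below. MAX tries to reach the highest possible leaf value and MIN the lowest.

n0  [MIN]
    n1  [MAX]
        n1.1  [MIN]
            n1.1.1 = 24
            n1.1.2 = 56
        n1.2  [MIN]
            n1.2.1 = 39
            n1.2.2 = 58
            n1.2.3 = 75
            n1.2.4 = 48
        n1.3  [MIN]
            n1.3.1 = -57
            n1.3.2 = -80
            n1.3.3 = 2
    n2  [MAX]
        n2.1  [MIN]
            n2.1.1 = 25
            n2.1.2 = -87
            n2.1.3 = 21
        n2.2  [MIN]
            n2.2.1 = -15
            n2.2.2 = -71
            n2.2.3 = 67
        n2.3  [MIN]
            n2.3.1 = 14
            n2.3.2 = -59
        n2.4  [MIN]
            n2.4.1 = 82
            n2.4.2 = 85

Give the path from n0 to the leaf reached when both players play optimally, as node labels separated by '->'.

n0 -> n1 -> n1.2 -> n1.2.1

n1.1 (MIN): min(24, 56) = 24
n1.2 (MIN): min(39, 58, 75, 48) = 39
n1.3 (MIN): min(-57, -80, 2) = -80
n1 (MAX): max(24, 39, -80) = 39
n2.1 (MIN): min(25, -87, 21) = -87
n2.2 (MIN): min(-15, -71, 67) = -71
n2.3 (MIN): min(14, -59) = -59
n2.4 (MIN): min(82, 85) = 82
n2 (MAX): max(-87, -71, -59, 82) = 82
n0 (MIN): min(39, 82) = 39
At n0, MIN picks n1 (lowest: 39).
At n1, MAX picks n1.2 (highest: 39).
At n1.2, MIN picks n1.2.1 (lowest: 39).
Terminal value 39.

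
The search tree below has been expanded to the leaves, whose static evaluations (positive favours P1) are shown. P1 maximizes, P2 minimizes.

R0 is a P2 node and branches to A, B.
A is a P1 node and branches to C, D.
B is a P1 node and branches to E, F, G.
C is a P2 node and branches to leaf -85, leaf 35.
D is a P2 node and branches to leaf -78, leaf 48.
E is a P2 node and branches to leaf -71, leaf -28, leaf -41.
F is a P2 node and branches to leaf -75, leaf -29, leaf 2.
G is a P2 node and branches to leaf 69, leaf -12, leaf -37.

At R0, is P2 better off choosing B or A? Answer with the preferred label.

A

E (P2): min(-71, -28, -41) = -71
F (P2): min(-75, -29, 2) = -75
G (P2): min(69, -12, -37) = -37
B (P1): max(-71, -75, -37) = -37
C (P2): min(-85, 35) = -85
D (P2): min(-78, 48) = -78
A (P1): max(-85, -78) = -78
P2 prefers the lower value; B=-37, A=-78. A is better since -78 < -37.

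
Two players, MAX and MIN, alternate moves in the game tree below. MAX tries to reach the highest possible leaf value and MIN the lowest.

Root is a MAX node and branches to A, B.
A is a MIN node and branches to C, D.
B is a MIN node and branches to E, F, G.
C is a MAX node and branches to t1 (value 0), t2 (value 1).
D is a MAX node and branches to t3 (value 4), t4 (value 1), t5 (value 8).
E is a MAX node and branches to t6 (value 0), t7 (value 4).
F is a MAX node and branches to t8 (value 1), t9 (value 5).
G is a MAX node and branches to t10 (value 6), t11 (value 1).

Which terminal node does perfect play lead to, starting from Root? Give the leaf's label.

C (MAX): max(0, 1) = 1
D (MAX): max(4, 1, 8) = 8
A (MIN): min(1, 8) = 1
E (MAX): max(0, 4) = 4
F (MAX): max(1, 5) = 5
G (MAX): max(6, 1) = 6
B (MIN): min(4, 5, 6) = 4
Root (MAX): max(1, 4) = 4
At Root, MAX picks B (highest: 4).
At B, MIN picks E (lowest: 4).
At E, MAX picks t7 (highest: 4).
Terminal value 4.

t7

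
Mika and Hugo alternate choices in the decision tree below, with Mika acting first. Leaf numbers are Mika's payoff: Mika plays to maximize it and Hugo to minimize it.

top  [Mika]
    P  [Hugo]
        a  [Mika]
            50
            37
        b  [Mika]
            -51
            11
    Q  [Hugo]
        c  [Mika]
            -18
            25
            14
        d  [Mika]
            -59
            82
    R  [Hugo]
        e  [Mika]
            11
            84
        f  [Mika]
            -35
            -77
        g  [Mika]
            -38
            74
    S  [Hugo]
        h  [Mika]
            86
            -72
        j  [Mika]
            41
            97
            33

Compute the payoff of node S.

h (Mika): max(86, -72) = 86
j (Mika): max(41, 97, 33) = 97
S (Hugo): min(86, 97) = 86

86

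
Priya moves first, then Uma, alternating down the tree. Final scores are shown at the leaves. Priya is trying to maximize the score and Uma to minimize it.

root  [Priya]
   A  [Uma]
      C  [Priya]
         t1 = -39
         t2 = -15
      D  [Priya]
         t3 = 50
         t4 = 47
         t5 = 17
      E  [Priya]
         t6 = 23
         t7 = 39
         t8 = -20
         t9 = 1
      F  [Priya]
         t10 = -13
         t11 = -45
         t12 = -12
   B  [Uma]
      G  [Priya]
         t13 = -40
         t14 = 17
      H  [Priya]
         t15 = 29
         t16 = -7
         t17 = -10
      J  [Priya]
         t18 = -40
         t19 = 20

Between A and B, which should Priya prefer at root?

C (Priya): max(-39, -15) = -15
D (Priya): max(50, 47, 17) = 50
E (Priya): max(23, 39, -20, 1) = 39
F (Priya): max(-13, -45, -12) = -12
A (Uma): min(-15, 50, 39, -12) = -15
G (Priya): max(-40, 17) = 17
H (Priya): max(29, -7, -10) = 29
J (Priya): max(-40, 20) = 20
B (Uma): min(17, 29, 20) = 17
Priya prefers the higher value; A=-15, B=17. B is better since 17 > -15.

B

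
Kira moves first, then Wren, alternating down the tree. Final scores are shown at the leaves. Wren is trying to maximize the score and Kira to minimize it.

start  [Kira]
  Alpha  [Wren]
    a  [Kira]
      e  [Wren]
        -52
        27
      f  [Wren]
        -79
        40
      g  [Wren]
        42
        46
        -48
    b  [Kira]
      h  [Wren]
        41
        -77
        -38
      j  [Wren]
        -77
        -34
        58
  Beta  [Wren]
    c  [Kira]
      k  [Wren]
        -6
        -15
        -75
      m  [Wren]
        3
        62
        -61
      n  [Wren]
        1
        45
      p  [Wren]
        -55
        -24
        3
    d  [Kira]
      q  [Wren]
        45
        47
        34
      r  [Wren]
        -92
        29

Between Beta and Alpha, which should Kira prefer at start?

k (Wren): max(-6, -15, -75) = -6
m (Wren): max(3, 62, -61) = 62
n (Wren): max(1, 45) = 45
p (Wren): max(-55, -24, 3) = 3
c (Kira): min(-6, 62, 45, 3) = -6
q (Wren): max(45, 47, 34) = 47
r (Wren): max(-92, 29) = 29
d (Kira): min(47, 29) = 29
Beta (Wren): max(-6, 29) = 29
e (Wren): max(-52, 27) = 27
f (Wren): max(-79, 40) = 40
g (Wren): max(42, 46, -48) = 46
a (Kira): min(27, 40, 46) = 27
h (Wren): max(41, -77, -38) = 41
j (Wren): max(-77, -34, 58) = 58
b (Kira): min(41, 58) = 41
Alpha (Wren): max(27, 41) = 41
Kira prefers the lower value; Beta=29, Alpha=41. Beta is better since 29 < 41.

Beta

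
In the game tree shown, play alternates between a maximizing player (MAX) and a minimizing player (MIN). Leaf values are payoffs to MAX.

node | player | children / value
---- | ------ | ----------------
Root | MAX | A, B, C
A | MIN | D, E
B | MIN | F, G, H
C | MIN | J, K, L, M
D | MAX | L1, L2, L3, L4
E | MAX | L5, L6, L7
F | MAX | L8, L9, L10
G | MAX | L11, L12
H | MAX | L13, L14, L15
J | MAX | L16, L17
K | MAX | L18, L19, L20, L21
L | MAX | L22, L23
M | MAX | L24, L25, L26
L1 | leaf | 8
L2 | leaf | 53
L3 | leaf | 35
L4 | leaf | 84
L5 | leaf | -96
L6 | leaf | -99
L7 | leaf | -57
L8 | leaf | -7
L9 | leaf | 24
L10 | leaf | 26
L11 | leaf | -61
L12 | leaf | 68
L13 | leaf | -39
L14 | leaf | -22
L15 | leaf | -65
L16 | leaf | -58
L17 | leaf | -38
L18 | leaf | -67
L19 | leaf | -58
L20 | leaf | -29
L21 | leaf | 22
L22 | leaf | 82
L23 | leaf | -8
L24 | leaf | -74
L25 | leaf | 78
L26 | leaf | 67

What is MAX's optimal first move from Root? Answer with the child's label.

B

D (MAX): max(8, 53, 35, 84) = 84
E (MAX): max(-96, -99, -57) = -57
A (MIN): min(84, -57) = -57
F (MAX): max(-7, 24, 26) = 26
G (MAX): max(-61, 68) = 68
H (MAX): max(-39, -22, -65) = -22
B (MIN): min(26, 68, -22) = -22
J (MAX): max(-58, -38) = -38
K (MAX): max(-67, -58, -29, 22) = 22
L (MAX): max(82, -8) = 82
M (MAX): max(-74, 78, 67) = 78
C (MIN): min(-38, 22, 82, 78) = -38
Root (MAX): max(-57, -22, -38) = -22
MAX at Root wants the highest of {A=-57, B=-22, C=-38}, so chooses B.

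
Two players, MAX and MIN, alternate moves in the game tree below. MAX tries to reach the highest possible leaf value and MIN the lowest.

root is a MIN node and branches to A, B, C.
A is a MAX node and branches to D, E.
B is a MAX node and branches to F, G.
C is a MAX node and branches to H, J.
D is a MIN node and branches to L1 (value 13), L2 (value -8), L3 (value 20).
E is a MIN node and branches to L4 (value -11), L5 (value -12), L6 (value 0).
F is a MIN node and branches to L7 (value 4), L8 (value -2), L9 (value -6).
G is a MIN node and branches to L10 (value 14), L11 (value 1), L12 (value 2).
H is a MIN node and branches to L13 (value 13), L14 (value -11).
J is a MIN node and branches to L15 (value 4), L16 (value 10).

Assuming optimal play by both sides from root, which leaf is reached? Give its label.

D (MIN): min(13, -8, 20) = -8
E (MIN): min(-11, -12, 0) = -12
A (MAX): max(-8, -12) = -8
F (MIN): min(4, -2, -6) = -6
G (MIN): min(14, 1, 2) = 1
B (MAX): max(-6, 1) = 1
H (MIN): min(13, -11) = -11
J (MIN): min(4, 10) = 4
C (MAX): max(-11, 4) = 4
root (MIN): min(-8, 1, 4) = -8
At root, MIN picks A (lowest: -8).
At A, MAX picks D (highest: -8).
At D, MIN picks L2 (lowest: -8).
Terminal value -8.

L2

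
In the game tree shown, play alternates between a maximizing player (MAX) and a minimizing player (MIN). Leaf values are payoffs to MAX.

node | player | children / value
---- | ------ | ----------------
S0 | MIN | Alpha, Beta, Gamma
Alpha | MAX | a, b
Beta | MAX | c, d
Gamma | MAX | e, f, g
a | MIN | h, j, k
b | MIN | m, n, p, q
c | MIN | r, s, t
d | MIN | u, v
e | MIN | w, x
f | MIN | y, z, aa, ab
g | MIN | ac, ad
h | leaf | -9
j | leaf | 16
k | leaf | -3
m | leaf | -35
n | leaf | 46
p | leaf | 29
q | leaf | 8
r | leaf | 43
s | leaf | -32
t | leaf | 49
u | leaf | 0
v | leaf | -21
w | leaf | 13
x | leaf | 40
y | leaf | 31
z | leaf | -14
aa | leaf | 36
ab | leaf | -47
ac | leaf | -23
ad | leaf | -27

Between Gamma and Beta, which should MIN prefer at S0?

Beta

e (MIN): min(13, 40) = 13
f (MIN): min(31, -14, 36, -47) = -47
g (MIN): min(-23, -27) = -27
Gamma (MAX): max(13, -47, -27) = 13
c (MIN): min(43, -32, 49) = -32
d (MIN): min(0, -21) = -21
Beta (MAX): max(-32, -21) = -21
MIN prefers the lower value; Gamma=13, Beta=-21. Beta is better since -21 < 13.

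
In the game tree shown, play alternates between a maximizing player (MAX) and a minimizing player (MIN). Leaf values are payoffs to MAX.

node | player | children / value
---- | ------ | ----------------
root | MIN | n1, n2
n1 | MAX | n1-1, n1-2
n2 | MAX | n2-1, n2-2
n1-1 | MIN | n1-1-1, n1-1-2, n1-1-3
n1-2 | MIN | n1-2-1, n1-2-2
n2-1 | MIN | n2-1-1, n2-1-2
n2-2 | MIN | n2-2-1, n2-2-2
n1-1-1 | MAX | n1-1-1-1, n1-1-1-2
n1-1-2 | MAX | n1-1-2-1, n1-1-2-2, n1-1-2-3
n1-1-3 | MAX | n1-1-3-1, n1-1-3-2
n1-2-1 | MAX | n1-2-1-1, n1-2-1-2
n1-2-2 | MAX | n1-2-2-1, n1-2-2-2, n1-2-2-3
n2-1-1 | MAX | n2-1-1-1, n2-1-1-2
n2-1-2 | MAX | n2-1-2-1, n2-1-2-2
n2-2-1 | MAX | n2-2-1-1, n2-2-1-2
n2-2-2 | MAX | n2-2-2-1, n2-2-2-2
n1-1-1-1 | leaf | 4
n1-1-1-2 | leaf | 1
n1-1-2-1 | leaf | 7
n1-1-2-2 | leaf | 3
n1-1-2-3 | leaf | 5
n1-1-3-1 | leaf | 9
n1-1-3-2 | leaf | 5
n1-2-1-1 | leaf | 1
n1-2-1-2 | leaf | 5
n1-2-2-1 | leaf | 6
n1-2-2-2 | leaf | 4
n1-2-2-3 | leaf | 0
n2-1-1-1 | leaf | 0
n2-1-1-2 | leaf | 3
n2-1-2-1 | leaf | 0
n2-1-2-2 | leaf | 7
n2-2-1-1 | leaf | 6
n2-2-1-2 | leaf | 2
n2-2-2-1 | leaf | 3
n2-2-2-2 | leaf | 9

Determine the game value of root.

5

n1-1-1 (MAX): max(4, 1) = 4
n1-1-2 (MAX): max(7, 3, 5) = 7
n1-1-3 (MAX): max(9, 5) = 9
n1-1 (MIN): min(4, 7, 9) = 4
n1-2-1 (MAX): max(1, 5) = 5
n1-2-2 (MAX): max(6, 4, 0) = 6
n1-2 (MIN): min(5, 6) = 5
n1 (MAX): max(4, 5) = 5
n2-1-1 (MAX): max(0, 3) = 3
n2-1-2 (MAX): max(0, 7) = 7
n2-1 (MIN): min(3, 7) = 3
n2-2-1 (MAX): max(6, 2) = 6
n2-2-2 (MAX): max(3, 9) = 9
n2-2 (MIN): min(6, 9) = 6
n2 (MAX): max(3, 6) = 6
root (MIN): min(5, 6) = 5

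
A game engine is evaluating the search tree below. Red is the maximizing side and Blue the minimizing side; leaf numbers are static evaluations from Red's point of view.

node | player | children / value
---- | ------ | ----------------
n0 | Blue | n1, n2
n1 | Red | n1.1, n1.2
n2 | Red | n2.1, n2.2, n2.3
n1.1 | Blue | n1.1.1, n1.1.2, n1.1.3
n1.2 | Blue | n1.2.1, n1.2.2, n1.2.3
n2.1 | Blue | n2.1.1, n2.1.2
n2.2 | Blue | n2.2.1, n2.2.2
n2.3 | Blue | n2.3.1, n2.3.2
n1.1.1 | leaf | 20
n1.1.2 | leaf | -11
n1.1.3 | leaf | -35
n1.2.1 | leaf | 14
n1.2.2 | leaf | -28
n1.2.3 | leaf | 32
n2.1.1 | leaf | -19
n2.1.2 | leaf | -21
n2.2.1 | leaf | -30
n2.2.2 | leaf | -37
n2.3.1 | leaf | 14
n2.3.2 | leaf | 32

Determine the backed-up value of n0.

-28

n1.1 (Blue): min(20, -11, -35) = -35
n1.2 (Blue): min(14, -28, 32) = -28
n1 (Red): max(-35, -28) = -28
n2.1 (Blue): min(-19, -21) = -21
n2.2 (Blue): min(-30, -37) = -37
n2.3 (Blue): min(14, 32) = 14
n2 (Red): max(-21, -37, 14) = 14
n0 (Blue): min(-28, 14) = -28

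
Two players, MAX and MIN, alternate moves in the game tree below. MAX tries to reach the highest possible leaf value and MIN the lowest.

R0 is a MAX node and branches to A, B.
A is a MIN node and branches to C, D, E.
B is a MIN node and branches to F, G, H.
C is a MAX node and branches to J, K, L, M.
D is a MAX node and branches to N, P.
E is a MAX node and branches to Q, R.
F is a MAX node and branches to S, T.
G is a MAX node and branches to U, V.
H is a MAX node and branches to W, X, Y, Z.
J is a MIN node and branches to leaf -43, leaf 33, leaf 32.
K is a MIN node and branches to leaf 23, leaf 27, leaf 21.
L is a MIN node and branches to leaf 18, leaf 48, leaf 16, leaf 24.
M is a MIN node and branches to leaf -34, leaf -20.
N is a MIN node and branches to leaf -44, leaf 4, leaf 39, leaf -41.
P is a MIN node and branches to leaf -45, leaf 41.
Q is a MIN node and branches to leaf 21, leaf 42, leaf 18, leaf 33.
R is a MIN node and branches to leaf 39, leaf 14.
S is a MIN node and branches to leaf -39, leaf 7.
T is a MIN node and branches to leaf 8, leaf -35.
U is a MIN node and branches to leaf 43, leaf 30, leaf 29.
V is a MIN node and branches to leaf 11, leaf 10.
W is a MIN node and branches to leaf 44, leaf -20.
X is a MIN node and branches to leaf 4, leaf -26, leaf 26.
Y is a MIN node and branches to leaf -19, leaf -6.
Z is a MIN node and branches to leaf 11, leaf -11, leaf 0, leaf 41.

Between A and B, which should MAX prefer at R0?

J (MIN): min(-43, 33, 32) = -43
K (MIN): min(23, 27, 21) = 21
L (MIN): min(18, 48, 16, 24) = 16
M (MIN): min(-34, -20) = -34
C (MAX): max(-43, 21, 16, -34) = 21
N (MIN): min(-44, 4, 39, -41) = -44
P (MIN): min(-45, 41) = -45
D (MAX): max(-44, -45) = -44
Q (MIN): min(21, 42, 18, 33) = 18
R (MIN): min(39, 14) = 14
E (MAX): max(18, 14) = 18
A (MIN): min(21, -44, 18) = -44
S (MIN): min(-39, 7) = -39
T (MIN): min(8, -35) = -35
F (MAX): max(-39, -35) = -35
U (MIN): min(43, 30, 29) = 29
V (MIN): min(11, 10) = 10
G (MAX): max(29, 10) = 29
W (MIN): min(44, -20) = -20
X (MIN): min(4, -26, 26) = -26
Y (MIN): min(-19, -6) = -19
Z (MIN): min(11, -11, 0, 41) = -11
H (MAX): max(-20, -26, -19, -11) = -11
B (MIN): min(-35, 29, -11) = -35
MAX prefers the higher value; A=-44, B=-35. B is better since -35 > -44.

B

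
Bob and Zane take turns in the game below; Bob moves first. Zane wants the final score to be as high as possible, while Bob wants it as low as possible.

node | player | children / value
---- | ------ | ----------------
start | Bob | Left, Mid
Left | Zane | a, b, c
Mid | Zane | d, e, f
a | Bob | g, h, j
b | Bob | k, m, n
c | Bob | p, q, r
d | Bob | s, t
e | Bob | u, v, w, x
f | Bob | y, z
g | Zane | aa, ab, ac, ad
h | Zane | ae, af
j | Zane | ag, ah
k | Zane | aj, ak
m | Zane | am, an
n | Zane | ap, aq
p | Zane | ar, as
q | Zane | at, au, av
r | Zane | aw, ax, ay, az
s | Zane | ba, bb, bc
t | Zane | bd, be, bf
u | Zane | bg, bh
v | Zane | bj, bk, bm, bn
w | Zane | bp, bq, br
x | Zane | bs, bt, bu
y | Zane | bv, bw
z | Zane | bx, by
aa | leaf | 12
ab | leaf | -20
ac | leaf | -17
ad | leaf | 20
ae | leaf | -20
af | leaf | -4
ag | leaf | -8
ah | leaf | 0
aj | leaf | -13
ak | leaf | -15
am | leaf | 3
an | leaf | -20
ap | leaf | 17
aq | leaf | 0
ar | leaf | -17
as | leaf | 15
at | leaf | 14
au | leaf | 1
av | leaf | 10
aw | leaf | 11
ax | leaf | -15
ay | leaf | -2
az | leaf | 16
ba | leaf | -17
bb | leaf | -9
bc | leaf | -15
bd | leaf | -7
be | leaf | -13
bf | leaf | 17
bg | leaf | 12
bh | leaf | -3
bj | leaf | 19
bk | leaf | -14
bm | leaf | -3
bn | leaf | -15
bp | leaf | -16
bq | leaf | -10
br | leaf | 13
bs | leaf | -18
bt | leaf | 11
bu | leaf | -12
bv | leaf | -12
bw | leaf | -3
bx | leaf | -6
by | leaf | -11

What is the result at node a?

g (Zane): max(12, -20, -17, 20) = 20
h (Zane): max(-20, -4) = -4
j (Zane): max(-8, 0) = 0
a (Bob): min(20, -4, 0) = -4

-4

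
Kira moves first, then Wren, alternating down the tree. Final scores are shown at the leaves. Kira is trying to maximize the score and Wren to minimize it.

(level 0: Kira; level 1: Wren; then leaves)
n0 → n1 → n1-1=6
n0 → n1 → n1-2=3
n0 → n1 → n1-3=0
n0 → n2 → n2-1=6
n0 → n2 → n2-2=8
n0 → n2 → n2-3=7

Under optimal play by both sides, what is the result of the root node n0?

n1 (Wren): min(6, 3, 0) = 0
n2 (Wren): min(6, 8, 7) = 6
n0 (Kira): max(0, 6) = 6

6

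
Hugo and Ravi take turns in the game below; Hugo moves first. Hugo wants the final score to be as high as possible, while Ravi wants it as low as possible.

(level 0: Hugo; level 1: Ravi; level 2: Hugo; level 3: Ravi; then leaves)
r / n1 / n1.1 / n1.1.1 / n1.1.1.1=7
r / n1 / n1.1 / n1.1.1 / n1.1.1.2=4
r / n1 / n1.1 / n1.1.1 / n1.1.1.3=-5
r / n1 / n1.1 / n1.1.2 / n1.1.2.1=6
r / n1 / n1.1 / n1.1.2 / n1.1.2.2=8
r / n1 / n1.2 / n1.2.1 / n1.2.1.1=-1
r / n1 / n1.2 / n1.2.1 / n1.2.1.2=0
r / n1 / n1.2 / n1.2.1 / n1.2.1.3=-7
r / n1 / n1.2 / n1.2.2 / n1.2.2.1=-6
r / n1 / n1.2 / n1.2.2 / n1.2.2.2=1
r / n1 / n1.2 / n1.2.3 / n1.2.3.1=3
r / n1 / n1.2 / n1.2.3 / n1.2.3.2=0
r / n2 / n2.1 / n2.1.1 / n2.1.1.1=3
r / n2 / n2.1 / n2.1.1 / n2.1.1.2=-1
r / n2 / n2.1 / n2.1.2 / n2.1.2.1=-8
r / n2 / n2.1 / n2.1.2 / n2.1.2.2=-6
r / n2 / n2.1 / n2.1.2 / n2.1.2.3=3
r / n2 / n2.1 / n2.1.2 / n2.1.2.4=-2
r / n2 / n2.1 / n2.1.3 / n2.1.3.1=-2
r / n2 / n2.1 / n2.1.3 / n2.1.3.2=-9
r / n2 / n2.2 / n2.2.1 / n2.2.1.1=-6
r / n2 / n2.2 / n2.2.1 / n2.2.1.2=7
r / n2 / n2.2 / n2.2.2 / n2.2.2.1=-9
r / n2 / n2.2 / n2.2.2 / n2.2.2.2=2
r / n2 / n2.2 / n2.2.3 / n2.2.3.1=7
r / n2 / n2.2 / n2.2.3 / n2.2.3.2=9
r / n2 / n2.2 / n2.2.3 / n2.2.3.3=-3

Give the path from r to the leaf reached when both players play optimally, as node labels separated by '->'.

n1.1.1 (Ravi): min(7, 4, -5) = -5
n1.1.2 (Ravi): min(6, 8) = 6
n1.1 (Hugo): max(-5, 6) = 6
n1.2.1 (Ravi): min(-1, 0, -7) = -7
n1.2.2 (Ravi): min(-6, 1) = -6
n1.2.3 (Ravi): min(3, 0) = 0
n1.2 (Hugo): max(-7, -6, 0) = 0
n1 (Ravi): min(6, 0) = 0
n2.1.1 (Ravi): min(3, -1) = -1
n2.1.2 (Ravi): min(-8, -6, 3, -2) = -8
n2.1.3 (Ravi): min(-2, -9) = -9
n2.1 (Hugo): max(-1, -8, -9) = -1
n2.2.1 (Ravi): min(-6, 7) = -6
n2.2.2 (Ravi): min(-9, 2) = -9
n2.2.3 (Ravi): min(7, 9, -3) = -3
n2.2 (Hugo): max(-6, -9, -3) = -3
n2 (Ravi): min(-1, -3) = -3
r (Hugo): max(0, -3) = 0
At r, Hugo picks n1 (highest: 0).
At n1, Ravi picks n1.2 (lowest: 0).
At n1.2, Hugo picks n1.2.3 (highest: 0).
At n1.2.3, Ravi picks n1.2.3.2 (lowest: 0).
Terminal value 0.

r -> n1 -> n1.2 -> n1.2.3 -> n1.2.3.2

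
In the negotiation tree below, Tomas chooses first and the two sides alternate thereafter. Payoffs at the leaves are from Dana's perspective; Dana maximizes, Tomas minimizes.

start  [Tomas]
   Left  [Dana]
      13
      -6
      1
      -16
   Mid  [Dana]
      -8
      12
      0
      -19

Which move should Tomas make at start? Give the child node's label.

Mid

Left (Dana): max(13, -6, 1, -16) = 13
Mid (Dana): max(-8, 12, 0, -19) = 12
start (Tomas): min(13, 12) = 12
Tomas at start wants the lowest of {Left=13, Mid=12}, so chooses Mid.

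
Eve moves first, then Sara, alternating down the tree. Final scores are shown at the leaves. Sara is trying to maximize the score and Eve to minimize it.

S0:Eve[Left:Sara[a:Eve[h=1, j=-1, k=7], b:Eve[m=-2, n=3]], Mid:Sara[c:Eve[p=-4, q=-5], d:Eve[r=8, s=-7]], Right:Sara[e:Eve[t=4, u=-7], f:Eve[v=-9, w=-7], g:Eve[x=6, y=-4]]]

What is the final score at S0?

-5

a (Eve): min(1, -1, 7) = -1
b (Eve): min(-2, 3) = -2
Left (Sara): max(-1, -2) = -1
c (Eve): min(-4, -5) = -5
d (Eve): min(8, -7) = -7
Mid (Sara): max(-5, -7) = -5
e (Eve): min(4, -7) = -7
f (Eve): min(-9, -7) = -9
g (Eve): min(6, -4) = -4
Right (Sara): max(-7, -9, -4) = -4
S0 (Eve): min(-1, -5, -4) = -5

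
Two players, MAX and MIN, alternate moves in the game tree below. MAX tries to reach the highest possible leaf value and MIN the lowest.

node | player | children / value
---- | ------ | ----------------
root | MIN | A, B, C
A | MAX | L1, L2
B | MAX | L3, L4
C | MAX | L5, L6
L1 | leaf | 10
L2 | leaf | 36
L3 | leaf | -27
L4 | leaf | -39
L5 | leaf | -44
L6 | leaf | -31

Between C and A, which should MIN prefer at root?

C

C (MAX): max(-44, -31) = -31
A (MAX): max(10, 36) = 36
MIN prefers the lower value; C=-31, A=36. C is better since -31 < 36.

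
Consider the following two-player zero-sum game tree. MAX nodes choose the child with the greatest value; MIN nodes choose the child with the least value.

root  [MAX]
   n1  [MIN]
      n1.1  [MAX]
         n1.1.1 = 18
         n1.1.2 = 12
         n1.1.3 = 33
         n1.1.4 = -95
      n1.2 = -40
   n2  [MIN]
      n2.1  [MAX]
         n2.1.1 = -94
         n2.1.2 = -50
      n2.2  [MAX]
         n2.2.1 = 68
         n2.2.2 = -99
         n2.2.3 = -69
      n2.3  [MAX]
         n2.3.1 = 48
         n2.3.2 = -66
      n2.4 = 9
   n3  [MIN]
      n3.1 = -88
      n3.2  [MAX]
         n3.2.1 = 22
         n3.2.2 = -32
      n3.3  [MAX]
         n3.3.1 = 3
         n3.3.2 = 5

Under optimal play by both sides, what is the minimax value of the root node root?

-40

n1.1 (MAX): max(18, 12, 33, -95) = 33
n1 (MIN): min(33, -40) = -40
n2.1 (MAX): max(-94, -50) = -50
n2.2 (MAX): max(68, -99, -69) = 68
n2.3 (MAX): max(48, -66) = 48
n2 (MIN): min(-50, 68, 48, 9) = -50
n3.2 (MAX): max(22, -32) = 22
n3.3 (MAX): max(3, 5) = 5
n3 (MIN): min(-88, 22, 5) = -88
root (MAX): max(-40, -50, -88) = -40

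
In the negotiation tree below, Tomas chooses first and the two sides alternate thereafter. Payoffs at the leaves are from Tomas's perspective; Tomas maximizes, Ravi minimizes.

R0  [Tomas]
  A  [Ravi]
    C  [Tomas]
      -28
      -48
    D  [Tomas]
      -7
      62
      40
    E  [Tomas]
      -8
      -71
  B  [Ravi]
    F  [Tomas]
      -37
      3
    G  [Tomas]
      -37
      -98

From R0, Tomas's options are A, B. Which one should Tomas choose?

A

C (Tomas): max(-28, -48) = -28
D (Tomas): max(-7, 62, 40) = 62
E (Tomas): max(-8, -71) = -8
A (Ravi): min(-28, 62, -8) = -28
F (Tomas): max(-37, 3) = 3
G (Tomas): max(-37, -98) = -37
B (Ravi): min(3, -37) = -37
R0 (Tomas): max(-28, -37) = -28
Tomas at R0 wants the highest of {A=-28, B=-37}, so chooses A.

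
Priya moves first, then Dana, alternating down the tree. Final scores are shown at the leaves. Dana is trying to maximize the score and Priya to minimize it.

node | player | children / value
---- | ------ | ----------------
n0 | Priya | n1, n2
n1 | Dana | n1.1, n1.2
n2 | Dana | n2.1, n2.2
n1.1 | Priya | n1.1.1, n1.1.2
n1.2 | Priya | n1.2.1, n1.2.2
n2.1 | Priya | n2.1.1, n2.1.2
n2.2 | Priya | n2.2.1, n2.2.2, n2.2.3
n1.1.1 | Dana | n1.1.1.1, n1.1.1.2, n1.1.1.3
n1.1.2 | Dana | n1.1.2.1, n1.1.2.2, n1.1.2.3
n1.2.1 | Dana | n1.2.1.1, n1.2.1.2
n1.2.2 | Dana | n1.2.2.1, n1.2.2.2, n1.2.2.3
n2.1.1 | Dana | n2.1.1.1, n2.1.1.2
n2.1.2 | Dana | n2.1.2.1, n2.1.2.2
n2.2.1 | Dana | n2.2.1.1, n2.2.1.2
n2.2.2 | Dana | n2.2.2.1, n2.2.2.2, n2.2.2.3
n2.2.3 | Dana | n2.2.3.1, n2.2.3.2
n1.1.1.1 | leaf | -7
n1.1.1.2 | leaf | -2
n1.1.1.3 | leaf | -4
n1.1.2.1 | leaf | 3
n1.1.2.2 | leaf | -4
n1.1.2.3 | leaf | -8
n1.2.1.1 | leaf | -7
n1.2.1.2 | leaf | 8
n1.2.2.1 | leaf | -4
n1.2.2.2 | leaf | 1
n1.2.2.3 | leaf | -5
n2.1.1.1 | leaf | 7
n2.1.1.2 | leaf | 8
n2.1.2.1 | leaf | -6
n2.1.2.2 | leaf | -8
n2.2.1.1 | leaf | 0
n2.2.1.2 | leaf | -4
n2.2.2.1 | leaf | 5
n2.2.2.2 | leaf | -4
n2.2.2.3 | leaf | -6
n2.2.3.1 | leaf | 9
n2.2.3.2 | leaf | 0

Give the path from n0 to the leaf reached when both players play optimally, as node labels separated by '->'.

n1.1.1 (Dana): max(-7, -2, -4) = -2
n1.1.2 (Dana): max(3, -4, -8) = 3
n1.1 (Priya): min(-2, 3) = -2
n1.2.1 (Dana): max(-7, 8) = 8
n1.2.2 (Dana): max(-4, 1, -5) = 1
n1.2 (Priya): min(8, 1) = 1
n1 (Dana): max(-2, 1) = 1
n2.1.1 (Dana): max(7, 8) = 8
n2.1.2 (Dana): max(-6, -8) = -6
n2.1 (Priya): min(8, -6) = -6
n2.2.1 (Dana): max(0, -4) = 0
n2.2.2 (Dana): max(5, -4, -6) = 5
n2.2.3 (Dana): max(9, 0) = 9
n2.2 (Priya): min(0, 5, 9) = 0
n2 (Dana): max(-6, 0) = 0
n0 (Priya): min(1, 0) = 0
At n0, Priya picks n2 (lowest: 0).
At n2, Dana picks n2.2 (highest: 0).
At n2.2, Priya picks n2.2.1 (lowest: 0).
At n2.2.1, Dana picks n2.2.1.1 (highest: 0).
Terminal value 0.

n0 -> n2 -> n2.2 -> n2.2.1 -> n2.2.1.1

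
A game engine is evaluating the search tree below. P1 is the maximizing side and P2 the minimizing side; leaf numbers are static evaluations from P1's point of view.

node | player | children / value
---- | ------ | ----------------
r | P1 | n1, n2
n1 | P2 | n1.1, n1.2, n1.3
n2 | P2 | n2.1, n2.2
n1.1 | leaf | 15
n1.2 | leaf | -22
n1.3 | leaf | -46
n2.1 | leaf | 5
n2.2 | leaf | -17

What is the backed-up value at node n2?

n2 (P2): min(5, -17) = -17

-17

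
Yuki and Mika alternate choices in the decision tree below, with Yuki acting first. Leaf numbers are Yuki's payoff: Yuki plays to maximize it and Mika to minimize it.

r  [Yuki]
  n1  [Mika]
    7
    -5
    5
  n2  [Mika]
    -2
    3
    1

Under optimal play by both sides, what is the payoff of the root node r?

-2

n1 (Mika): min(7, -5, 5) = -5
n2 (Mika): min(-2, 3, 1) = -2
r (Yuki): max(-5, -2) = -2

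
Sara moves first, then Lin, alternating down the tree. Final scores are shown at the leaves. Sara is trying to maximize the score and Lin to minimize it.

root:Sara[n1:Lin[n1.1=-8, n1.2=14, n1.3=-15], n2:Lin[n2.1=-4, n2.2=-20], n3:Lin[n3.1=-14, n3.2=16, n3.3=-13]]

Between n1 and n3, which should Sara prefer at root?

n1 (Lin): min(-8, 14, -15) = -15
n3 (Lin): min(-14, 16, -13) = -14
Sara prefers the higher value; n1=-15, n3=-14. n3 is better since -14 > -15.

n3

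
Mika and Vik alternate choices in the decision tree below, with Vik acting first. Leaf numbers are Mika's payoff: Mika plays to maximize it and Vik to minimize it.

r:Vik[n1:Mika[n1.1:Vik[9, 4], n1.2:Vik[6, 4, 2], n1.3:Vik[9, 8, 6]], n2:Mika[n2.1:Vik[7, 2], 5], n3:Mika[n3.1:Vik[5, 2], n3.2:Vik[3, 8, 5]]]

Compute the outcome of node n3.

3

n3.1 (Vik): min(5, 2) = 2
n3.2 (Vik): min(3, 8, 5) = 3
n3 (Mika): max(2, 3) = 3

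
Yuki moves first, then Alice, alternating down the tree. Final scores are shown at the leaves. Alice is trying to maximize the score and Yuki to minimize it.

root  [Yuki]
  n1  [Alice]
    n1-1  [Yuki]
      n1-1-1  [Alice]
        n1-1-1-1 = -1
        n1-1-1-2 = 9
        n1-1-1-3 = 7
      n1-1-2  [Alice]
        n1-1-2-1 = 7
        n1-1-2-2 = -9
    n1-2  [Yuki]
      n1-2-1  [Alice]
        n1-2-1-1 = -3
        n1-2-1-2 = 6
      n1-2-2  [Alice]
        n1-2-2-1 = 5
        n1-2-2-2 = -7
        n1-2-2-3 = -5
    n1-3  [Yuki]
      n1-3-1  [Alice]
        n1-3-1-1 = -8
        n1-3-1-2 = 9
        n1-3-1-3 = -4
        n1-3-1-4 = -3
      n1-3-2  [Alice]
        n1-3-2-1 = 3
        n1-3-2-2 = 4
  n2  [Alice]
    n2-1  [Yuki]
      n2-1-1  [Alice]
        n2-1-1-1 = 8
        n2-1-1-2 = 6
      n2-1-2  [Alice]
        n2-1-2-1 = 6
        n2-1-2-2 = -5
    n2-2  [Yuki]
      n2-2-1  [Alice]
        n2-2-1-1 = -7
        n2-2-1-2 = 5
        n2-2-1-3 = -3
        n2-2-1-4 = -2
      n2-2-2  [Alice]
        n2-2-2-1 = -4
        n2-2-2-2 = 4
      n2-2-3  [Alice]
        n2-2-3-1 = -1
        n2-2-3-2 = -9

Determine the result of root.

6

n1-1-1 (Alice): max(-1, 9, 7) = 9
n1-1-2 (Alice): max(7, -9) = 7
n1-1 (Yuki): min(9, 7) = 7
n1-2-1 (Alice): max(-3, 6) = 6
n1-2-2 (Alice): max(5, -7, -5) = 5
n1-2 (Yuki): min(6, 5) = 5
n1-3-1 (Alice): max(-8, 9, -4, -3) = 9
n1-3-2 (Alice): max(3, 4) = 4
n1-3 (Yuki): min(9, 4) = 4
n1 (Alice): max(7, 5, 4) = 7
n2-1-1 (Alice): max(8, 6) = 8
n2-1-2 (Alice): max(6, -5) = 6
n2-1 (Yuki): min(8, 6) = 6
n2-2-1 (Alice): max(-7, 5, -3, -2) = 5
n2-2-2 (Alice): max(-4, 4) = 4
n2-2-3 (Alice): max(-1, -9) = -1
n2-2 (Yuki): min(5, 4, -1) = -1
n2 (Alice): max(6, -1) = 6
root (Yuki): min(7, 6) = 6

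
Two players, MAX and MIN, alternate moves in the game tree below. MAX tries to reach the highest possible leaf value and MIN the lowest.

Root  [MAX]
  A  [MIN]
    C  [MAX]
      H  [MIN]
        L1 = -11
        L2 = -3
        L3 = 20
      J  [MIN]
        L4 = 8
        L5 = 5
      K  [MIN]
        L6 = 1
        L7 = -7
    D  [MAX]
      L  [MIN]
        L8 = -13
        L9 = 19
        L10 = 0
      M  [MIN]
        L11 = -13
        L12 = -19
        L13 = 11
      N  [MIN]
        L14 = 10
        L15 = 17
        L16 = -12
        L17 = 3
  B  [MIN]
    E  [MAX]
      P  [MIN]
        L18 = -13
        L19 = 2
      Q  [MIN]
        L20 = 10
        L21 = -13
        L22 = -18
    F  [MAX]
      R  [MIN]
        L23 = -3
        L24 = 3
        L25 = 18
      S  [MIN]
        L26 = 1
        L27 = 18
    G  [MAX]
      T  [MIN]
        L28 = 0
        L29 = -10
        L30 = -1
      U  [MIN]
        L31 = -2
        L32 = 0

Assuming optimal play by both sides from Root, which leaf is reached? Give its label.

H (MIN): min(-11, -3, 20) = -11
J (MIN): min(8, 5) = 5
K (MIN): min(1, -7) = -7
C (MAX): max(-11, 5, -7) = 5
L (MIN): min(-13, 19, 0) = -13
M (MIN): min(-13, -19, 11) = -19
N (MIN): min(10, 17, -12, 3) = -12
D (MAX): max(-13, -19, -12) = -12
A (MIN): min(5, -12) = -12
P (MIN): min(-13, 2) = -13
Q (MIN): min(10, -13, -18) = -18
E (MAX): max(-13, -18) = -13
R (MIN): min(-3, 3, 18) = -3
S (MIN): min(1, 18) = 1
F (MAX): max(-3, 1) = 1
T (MIN): min(0, -10, -1) = -10
U (MIN): min(-2, 0) = -2
G (MAX): max(-10, -2) = -2
B (MIN): min(-13, 1, -2) = -13
Root (MAX): max(-12, -13) = -12
At Root, MAX picks A (highest: -12).
At A, MIN picks D (lowest: -12).
At D, MAX picks N (highest: -12).
At N, MIN picks L16 (lowest: -12).
Terminal value -12.

L16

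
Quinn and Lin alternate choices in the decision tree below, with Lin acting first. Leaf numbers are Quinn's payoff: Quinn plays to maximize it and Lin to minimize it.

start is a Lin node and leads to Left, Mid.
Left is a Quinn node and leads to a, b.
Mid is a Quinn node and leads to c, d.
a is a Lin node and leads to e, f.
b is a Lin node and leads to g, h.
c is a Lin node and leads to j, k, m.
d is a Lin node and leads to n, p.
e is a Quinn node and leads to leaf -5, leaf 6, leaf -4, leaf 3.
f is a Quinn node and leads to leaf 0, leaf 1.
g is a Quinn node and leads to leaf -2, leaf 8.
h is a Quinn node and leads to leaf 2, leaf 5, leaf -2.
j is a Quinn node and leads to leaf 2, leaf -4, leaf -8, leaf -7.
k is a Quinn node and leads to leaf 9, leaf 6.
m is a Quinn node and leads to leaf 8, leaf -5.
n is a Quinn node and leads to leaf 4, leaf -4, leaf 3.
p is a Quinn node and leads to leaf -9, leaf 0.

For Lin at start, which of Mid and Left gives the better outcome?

j (Quinn): max(2, -4, -8, -7) = 2
k (Quinn): max(9, 6) = 9
m (Quinn): max(8, -5) = 8
c (Lin): min(2, 9, 8) = 2
n (Quinn): max(4, -4, 3) = 4
p (Quinn): max(-9, 0) = 0
d (Lin): min(4, 0) = 0
Mid (Quinn): max(2, 0) = 2
e (Quinn): max(-5, 6, -4, 3) = 6
f (Quinn): max(0, 1) = 1
a (Lin): min(6, 1) = 1
g (Quinn): max(-2, 8) = 8
h (Quinn): max(2, 5, -2) = 5
b (Lin): min(8, 5) = 5
Left (Quinn): max(1, 5) = 5
Lin prefers the lower value; Mid=2, Left=5. Mid is better since 2 < 5.

Mid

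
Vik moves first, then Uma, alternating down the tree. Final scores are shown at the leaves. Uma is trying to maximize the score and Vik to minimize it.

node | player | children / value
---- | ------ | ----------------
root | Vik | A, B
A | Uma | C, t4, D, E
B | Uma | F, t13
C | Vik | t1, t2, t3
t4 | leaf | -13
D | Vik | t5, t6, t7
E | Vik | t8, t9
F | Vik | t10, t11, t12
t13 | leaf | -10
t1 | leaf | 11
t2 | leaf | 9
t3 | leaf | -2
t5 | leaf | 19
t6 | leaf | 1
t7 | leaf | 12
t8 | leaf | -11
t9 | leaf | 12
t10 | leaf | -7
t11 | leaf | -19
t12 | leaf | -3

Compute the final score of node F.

-19

F (Vik): min(-7, -19, -3) = -19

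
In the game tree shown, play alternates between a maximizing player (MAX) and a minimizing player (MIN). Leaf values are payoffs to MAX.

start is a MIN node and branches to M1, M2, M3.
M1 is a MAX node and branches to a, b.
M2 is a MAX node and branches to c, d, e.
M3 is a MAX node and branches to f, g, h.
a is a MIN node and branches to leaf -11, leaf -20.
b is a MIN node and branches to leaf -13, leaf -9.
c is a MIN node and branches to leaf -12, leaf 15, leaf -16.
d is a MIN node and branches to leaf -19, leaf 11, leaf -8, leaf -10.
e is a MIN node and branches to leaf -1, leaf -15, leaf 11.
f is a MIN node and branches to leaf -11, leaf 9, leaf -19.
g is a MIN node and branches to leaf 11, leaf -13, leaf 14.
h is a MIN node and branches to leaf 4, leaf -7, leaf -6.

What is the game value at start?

-15

a (MIN): min(-11, -20) = -20
b (MIN): min(-13, -9) = -13
M1 (MAX): max(-20, -13) = -13
c (MIN): min(-12, 15, -16) = -16
d (MIN): min(-19, 11, -8, -10) = -19
e (MIN): min(-1, -15, 11) = -15
M2 (MAX): max(-16, -19, -15) = -15
f (MIN): min(-11, 9, -19) = -19
g (MIN): min(11, -13, 14) = -13
h (MIN): min(4, -7, -6) = -7
M3 (MAX): max(-19, -13, -7) = -7
start (MIN): min(-13, -15, -7) = -15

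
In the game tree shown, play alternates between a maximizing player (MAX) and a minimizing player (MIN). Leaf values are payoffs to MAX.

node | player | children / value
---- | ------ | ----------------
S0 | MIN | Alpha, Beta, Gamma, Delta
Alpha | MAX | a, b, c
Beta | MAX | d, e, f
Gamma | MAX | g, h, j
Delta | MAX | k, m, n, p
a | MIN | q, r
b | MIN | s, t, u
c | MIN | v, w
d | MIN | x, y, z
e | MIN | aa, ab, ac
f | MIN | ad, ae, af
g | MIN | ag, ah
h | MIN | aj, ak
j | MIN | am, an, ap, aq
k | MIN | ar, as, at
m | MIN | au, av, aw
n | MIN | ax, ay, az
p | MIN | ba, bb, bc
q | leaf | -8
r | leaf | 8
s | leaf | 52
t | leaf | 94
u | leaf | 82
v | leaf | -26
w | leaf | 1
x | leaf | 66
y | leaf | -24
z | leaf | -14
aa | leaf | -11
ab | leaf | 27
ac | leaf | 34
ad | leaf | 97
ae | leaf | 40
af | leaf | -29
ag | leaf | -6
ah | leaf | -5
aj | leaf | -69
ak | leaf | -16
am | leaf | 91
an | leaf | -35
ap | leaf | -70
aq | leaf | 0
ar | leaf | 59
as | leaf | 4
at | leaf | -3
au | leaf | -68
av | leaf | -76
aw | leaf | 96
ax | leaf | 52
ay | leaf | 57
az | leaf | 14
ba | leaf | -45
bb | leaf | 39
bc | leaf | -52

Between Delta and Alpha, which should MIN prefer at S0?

k (MIN): min(59, 4, -3) = -3
m (MIN): min(-68, -76, 96) = -76
n (MIN): min(52, 57, 14) = 14
p (MIN): min(-45, 39, -52) = -52
Delta (MAX): max(-3, -76, 14, -52) = 14
a (MIN): min(-8, 8) = -8
b (MIN): min(52, 94, 82) = 52
c (MIN): min(-26, 1) = -26
Alpha (MAX): max(-8, 52, -26) = 52
MIN prefers the lower value; Delta=14, Alpha=52. Delta is better since 14 < 52.

Delta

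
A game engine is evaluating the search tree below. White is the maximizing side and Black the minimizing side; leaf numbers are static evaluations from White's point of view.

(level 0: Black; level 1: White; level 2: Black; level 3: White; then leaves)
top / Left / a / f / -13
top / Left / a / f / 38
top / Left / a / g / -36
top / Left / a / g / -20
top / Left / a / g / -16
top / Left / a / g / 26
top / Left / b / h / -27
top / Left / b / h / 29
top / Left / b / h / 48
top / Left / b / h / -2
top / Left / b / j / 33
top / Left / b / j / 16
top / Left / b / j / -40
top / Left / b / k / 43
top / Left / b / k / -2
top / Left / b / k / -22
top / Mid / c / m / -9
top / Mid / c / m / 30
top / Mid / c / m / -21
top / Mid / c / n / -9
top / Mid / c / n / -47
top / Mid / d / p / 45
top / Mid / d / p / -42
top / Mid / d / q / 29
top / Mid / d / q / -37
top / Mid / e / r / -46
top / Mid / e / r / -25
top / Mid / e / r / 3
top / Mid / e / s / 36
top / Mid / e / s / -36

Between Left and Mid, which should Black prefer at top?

f (White): max(-13, 38) = 38
g (White): max(-36, -20, -16, 26) = 26
a (Black): min(38, 26) = 26
h (White): max(-27, 29, 48, -2) = 48
j (White): max(33, 16, -40) = 33
k (White): max(43, -2, -22) = 43
b (Black): min(48, 33, 43) = 33
Left (White): max(26, 33) = 33
m (White): max(-9, 30, -21) = 30
n (White): max(-9, -47) = -9
c (Black): min(30, -9) = -9
p (White): max(45, -42) = 45
q (White): max(29, -37) = 29
d (Black): min(45, 29) = 29
r (White): max(-46, -25, 3) = 3
s (White): max(36, -36) = 36
e (Black): min(3, 36) = 3
Mid (White): max(-9, 29, 3) = 29
Black prefers the lower value; Left=33, Mid=29. Mid is better since 29 < 33.

Mid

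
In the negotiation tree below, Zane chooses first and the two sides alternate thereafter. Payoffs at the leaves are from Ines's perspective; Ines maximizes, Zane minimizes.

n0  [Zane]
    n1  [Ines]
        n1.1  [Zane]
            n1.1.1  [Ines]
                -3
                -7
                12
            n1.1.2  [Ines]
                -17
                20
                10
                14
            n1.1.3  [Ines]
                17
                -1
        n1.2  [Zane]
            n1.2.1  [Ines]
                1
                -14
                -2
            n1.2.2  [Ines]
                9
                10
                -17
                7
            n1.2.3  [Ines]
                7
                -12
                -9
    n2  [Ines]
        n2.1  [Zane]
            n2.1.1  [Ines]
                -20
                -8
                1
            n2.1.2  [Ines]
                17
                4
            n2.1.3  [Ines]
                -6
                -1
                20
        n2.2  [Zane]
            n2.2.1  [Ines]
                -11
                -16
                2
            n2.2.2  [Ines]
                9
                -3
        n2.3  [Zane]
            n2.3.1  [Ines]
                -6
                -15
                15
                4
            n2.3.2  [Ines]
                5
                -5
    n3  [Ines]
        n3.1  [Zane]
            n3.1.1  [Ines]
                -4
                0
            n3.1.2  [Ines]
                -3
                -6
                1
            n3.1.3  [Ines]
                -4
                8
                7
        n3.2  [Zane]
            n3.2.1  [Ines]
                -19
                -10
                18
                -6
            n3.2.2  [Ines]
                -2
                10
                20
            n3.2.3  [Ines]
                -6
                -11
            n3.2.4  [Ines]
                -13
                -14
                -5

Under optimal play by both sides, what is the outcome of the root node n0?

0

n1.1.1 (Ines): max(-3, -7, 12) = 12
n1.1.2 (Ines): max(-17, 20, 10, 14) = 20
n1.1.3 (Ines): max(17, -1) = 17
n1.1 (Zane): min(12, 20, 17) = 12
n1.2.1 (Ines): max(1, -14, -2) = 1
n1.2.2 (Ines): max(9, 10, -17, 7) = 10
n1.2.3 (Ines): max(7, -12, -9) = 7
n1.2 (Zane): min(1, 10, 7) = 1
n1 (Ines): max(12, 1) = 12
n2.1.1 (Ines): max(-20, -8, 1) = 1
n2.1.2 (Ines): max(17, 4) = 17
n2.1.3 (Ines): max(-6, -1, 20) = 20
n2.1 (Zane): min(1, 17, 20) = 1
n2.2.1 (Ines): max(-11, -16, 2) = 2
n2.2.2 (Ines): max(9, -3) = 9
n2.2 (Zane): min(2, 9) = 2
n2.3.1 (Ines): max(-6, -15, 15, 4) = 15
n2.3.2 (Ines): max(5, -5) = 5
n2.3 (Zane): min(15, 5) = 5
n2 (Ines): max(1, 2, 5) = 5
n3.1.1 (Ines): max(-4, 0) = 0
n3.1.2 (Ines): max(-3, -6, 1) = 1
n3.1.3 (Ines): max(-4, 8, 7) = 8
n3.1 (Zane): min(0, 1, 8) = 0
n3.2.1 (Ines): max(-19, -10, 18, -6) = 18
n3.2.2 (Ines): max(-2, 10, 20) = 20
n3.2.3 (Ines): max(-6, -11) = -6
n3.2.4 (Ines): max(-13, -14, -5) = -5
n3.2 (Zane): min(18, 20, -6, -5) = -6
n3 (Ines): max(0, -6) = 0
n0 (Zane): min(12, 5, 0) = 0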